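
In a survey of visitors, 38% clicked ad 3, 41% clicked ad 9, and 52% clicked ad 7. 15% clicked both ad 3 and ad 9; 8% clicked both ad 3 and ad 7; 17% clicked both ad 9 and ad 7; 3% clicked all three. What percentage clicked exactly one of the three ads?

60%

P(exactly one) = 38 + 41 + 52 − 2·15 − 2·8 − 2·17 + 3·3 = 60%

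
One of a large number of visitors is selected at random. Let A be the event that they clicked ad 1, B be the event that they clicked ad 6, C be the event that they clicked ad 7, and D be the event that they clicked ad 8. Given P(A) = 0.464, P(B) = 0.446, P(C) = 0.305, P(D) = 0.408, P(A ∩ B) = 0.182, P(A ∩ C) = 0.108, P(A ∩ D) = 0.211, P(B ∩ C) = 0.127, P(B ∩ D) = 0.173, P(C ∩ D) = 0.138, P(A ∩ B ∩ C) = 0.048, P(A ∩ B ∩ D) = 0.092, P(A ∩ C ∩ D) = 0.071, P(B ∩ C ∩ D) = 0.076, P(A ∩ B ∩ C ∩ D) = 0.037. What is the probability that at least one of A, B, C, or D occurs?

By inclusion–exclusion:
P(A ∪ B ∪ C ∪ D) = 0.464 + 0.446 + 0.305 + 0.408 − 0.182 − 0.108 − 0.211 − 0.127 − 0.173 − 0.138 + 0.048 + 0.092 + 0.071 + 0.076 − 0.037 = 0.934

0.934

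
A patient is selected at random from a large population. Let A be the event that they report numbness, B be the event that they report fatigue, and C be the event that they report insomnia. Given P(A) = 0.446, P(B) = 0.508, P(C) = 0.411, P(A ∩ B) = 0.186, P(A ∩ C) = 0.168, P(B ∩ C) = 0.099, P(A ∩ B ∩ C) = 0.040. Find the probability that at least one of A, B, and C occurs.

0.952

By inclusion-exclusion,
P(A ∪ B ∪ C) = 0.446 + 0.508 + 0.411 − 0.186 − 0.168 − 0.099 + 0.040 = 0.952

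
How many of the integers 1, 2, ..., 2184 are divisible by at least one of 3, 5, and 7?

1185

By inclusion-exclusion,
floor(2184/3) + floor(2184/5) + floor(2184/7) − floor(2184/15) − floor(2184/21) − floor(2184/35) + floor(2184/105) = 728 + 436 + 312 − 145 − 104 − 62 + 20 = 1185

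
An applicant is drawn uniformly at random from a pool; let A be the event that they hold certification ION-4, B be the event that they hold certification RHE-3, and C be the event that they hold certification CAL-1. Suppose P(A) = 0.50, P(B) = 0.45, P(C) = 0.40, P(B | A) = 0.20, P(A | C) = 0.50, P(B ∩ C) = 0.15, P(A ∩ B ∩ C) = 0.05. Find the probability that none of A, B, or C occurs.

P(A ∩ B) = P(A)·P(B|A) = 0.50 × 0.20 = 0.10
P(A ∩ C) = P(C)·P(A|C) = 0.40 × 0.50 = 0.20
Inclusion–exclusion gives
P(A ∪ B ∪ C) = 0.50 + 0.45 + 0.40 − 0.10 − 0.20 − 0.15 + 0.05 = 0.95
P(none) = 1 − 0.95 = 0.05

0.05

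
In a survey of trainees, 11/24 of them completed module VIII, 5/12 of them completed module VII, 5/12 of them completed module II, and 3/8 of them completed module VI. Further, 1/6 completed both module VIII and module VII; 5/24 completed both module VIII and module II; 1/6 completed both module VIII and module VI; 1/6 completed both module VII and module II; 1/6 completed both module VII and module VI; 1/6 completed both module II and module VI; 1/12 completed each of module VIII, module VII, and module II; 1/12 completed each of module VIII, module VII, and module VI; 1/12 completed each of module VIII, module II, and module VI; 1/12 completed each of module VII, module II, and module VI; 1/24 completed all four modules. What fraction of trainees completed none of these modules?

1/12

Inclusion–exclusion gives
P(union) = 11/24 + 5/12 + 5/12 + 3/8 − 1/6 − 5/24 − 1/6 − 1/6 − 1/6 − 1/6 + 1/12 + 1/12 + 1/12 + 1/12 − 1/24 = 11/12
P(none) = 1 − 11/12 = 1/12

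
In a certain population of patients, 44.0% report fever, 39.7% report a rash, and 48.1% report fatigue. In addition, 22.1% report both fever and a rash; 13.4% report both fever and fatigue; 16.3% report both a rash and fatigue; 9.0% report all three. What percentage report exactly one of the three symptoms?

55.2%

P(exactly one) = 44.0 + 39.7 + 48.1 − 2·22.1 − 2·13.4 − 2·16.3 + 3·9.0 = 55.2%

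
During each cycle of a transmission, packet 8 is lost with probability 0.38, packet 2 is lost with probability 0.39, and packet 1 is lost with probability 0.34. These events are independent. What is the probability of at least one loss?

0.750388

P(none) = (1 − 0.38) × (1 − 0.39) × (1 − 0.34) = 0.62 × 0.61 × 0.66 = 0.249612
P(at least one) = 1 − 0.249612 = 0.750388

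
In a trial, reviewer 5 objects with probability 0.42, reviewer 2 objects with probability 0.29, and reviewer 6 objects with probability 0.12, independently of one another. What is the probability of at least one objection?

0.637616

P(none) = (1 − 0.42) × (1 − 0.29) × (1 − 0.12) = 0.58 × 0.71 × 0.88 = 0.362384
P(at least one) = 1 − 0.362384 = 0.637616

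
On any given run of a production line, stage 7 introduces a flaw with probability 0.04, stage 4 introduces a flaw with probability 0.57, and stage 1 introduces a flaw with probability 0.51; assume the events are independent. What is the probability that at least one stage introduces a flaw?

0.797728

P(none) = (1 − 0.04) × (1 − 0.57) × (1 − 0.51) = 0.96 × 0.43 × 0.49 = 0.202272
P(at least one) = 1 − 0.202272 = 0.797728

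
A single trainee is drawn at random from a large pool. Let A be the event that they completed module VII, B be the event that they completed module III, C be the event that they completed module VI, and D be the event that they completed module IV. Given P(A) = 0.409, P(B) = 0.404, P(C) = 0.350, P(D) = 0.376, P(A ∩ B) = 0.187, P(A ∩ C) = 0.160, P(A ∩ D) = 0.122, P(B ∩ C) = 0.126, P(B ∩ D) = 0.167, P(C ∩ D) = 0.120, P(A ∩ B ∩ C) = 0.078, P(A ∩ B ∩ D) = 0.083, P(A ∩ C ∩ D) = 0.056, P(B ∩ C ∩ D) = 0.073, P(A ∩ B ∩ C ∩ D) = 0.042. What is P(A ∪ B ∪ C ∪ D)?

0.905

By inclusion-exclusion,
P(A ∪ B ∪ C ∪ D) = 0.409 + 0.404 + 0.350 + 0.376 − 0.187 − 0.160 − 0.122 − 0.126 − 0.167 − 0.120 + 0.078 + 0.083 + 0.056 + 0.073 − 0.042 = 0.905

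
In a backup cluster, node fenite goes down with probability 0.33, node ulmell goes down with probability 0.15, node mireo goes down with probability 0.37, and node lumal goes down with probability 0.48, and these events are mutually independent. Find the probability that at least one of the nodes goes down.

P(none) = (1 − 0.33) × (1 − 0.15) × (1 − 0.37) × (1 − 0.48) = 0.67 × 0.85 × 0.63 × 0.52 = 0.1865682
P(at least one) = 1 − 0.1865682 = 0.8134318

0.8134318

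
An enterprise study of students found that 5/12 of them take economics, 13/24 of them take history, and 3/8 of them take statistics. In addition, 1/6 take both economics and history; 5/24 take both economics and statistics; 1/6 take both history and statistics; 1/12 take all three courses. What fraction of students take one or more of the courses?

7/8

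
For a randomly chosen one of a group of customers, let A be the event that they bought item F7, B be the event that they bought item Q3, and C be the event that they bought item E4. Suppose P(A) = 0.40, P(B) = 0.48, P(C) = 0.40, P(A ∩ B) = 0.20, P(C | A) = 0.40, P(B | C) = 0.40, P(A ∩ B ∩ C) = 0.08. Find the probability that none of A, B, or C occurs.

P(A ∩ C) = P(A)·P(C|A) = 0.40 × 0.40 = 0.16
P(B ∩ C) = P(C)·P(B|C) = 0.40 × 0.40 = 0.16
By inclusion–exclusion:
P(A ∪ B ∪ C) = 0.40 + 0.48 + 0.40 − 0.20 − 0.16 − 0.16 + 0.08 = 0.84
P(none) = 1 − 0.84 = 0.16

0.16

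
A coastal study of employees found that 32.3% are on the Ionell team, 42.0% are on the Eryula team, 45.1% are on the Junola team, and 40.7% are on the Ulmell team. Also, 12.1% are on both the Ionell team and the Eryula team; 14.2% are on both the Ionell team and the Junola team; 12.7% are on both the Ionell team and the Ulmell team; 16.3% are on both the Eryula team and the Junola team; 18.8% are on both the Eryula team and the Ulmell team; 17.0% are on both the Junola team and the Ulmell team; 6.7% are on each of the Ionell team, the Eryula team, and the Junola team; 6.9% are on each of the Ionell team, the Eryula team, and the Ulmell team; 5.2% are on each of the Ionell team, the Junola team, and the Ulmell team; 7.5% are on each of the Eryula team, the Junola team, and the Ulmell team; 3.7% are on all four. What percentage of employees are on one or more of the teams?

By inclusion–exclusion:
P(at least one) = 32.3 + 42.0 + 45.1 + 40.7 − 12.1 − 14.2 − 12.7 − 16.3 − 18.8 − 17.0 + 6.7 + 6.9 + 5.2 + 7.5 − 3.7 = 91.6%

91.6%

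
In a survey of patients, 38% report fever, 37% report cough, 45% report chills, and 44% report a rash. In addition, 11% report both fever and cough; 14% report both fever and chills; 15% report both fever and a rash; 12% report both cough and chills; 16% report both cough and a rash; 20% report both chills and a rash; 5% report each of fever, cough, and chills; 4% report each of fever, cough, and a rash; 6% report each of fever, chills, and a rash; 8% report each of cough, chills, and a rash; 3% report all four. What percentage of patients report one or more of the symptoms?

96%

By inclusion–exclusion:
P(at least one) = 38 + 37 + 45 + 44 − 11 − 14 − 15 − 12 − 16 − 20 + 5 + 4 + 6 + 8 − 3 = 96%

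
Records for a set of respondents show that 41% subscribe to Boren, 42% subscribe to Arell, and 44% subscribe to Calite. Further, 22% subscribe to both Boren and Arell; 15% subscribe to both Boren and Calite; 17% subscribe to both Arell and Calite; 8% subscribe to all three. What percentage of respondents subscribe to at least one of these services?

81%

P(at least one) = 41 + 42 + 44 − 22 − 15 − 17 + 8 = 81%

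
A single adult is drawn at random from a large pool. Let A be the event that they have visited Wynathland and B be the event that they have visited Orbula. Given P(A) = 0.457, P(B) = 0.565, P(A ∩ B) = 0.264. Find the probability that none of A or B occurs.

0.242

P(A ∪ B) = 0.457 + 0.565 − 0.264 = 0.758
P(none) = 1 − 0.758 = 0.242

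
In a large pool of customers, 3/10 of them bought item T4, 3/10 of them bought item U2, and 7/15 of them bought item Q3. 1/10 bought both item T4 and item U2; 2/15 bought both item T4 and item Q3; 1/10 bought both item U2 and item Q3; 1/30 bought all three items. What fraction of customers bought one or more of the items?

23/30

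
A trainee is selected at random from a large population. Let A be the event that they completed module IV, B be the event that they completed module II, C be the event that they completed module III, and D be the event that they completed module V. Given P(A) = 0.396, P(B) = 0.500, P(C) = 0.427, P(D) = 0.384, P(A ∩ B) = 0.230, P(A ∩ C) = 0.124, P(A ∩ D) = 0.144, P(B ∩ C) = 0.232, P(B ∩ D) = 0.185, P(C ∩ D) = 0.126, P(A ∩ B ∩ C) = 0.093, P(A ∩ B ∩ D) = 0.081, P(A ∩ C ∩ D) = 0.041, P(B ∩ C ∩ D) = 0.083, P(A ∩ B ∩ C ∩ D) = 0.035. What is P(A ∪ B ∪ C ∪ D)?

0.929

Inclusion–exclusion gives
P(A ∪ B ∪ C ∪ D) = 0.396 + 0.500 + 0.427 + 0.384 − 0.230 − 0.124 − 0.144 − 0.232 − 0.185 − 0.126 + 0.093 + 0.081 + 0.041 + 0.083 − 0.035 = 0.929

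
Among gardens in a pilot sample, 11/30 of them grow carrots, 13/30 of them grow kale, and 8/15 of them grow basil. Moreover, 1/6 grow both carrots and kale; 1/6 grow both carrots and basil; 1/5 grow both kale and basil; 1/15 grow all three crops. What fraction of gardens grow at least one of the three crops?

13/15

P(≥1) = 11/30 + 13/30 + 8/15 − 1/6 − 1/6 − 1/5 + 1/15 = 13/15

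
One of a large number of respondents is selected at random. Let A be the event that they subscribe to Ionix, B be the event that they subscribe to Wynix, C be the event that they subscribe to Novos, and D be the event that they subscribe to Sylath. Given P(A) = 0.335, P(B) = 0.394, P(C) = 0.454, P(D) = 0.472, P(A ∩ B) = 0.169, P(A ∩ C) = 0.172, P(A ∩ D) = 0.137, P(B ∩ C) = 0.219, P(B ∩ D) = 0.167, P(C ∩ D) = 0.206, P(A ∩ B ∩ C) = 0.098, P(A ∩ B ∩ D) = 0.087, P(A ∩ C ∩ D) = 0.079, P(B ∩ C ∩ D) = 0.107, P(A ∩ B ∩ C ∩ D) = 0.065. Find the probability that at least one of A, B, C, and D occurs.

0.891

Apply inclusion-exclusion:
P(A ∪ B ∪ C ∪ D) = 0.335 + 0.394 + 0.454 + 0.472 − 0.169 − 0.172 − 0.137 − 0.219 − 0.167 − 0.206 + 0.098 + 0.087 + 0.079 + 0.107 − 0.065 = 0.891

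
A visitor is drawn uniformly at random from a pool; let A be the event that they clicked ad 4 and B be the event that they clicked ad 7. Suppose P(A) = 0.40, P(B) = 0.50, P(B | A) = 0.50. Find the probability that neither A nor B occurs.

P(A ∩ B) = P(A)·P(B|A) = 0.40 × 0.50 = 0.20
By inclusion–exclusion:
P(A ∪ B) = 0.40 + 0.50 − 0.20 = 0.70
P(none) = 1 − 0.70 = 0.30

0.30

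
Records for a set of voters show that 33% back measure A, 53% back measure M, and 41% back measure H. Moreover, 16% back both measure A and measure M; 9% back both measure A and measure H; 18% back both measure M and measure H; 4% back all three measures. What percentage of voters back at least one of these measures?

88%

P(at least one) = 33 + 53 + 41 − 16 − 9 − 18 + 4 = 88%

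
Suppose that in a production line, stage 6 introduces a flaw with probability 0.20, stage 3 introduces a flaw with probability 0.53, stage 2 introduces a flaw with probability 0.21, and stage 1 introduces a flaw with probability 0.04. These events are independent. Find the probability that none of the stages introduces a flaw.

P(none) = (1 − 0.20) × (1 − 0.53) × (1 − 0.21) × (1 − 0.04) = 0.80 × 0.47 × 0.79 × 0.96 = 0.2851584

0.2851584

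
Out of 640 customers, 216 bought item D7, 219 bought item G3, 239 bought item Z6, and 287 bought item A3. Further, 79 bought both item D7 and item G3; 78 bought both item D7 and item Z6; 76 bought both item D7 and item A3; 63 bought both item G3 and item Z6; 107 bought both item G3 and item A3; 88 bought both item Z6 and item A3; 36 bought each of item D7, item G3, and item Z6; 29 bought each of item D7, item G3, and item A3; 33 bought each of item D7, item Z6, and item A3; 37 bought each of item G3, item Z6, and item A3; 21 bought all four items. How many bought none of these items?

By inclusion-exclusion,
|union| = 216 + 219 + 239 + 287 − 79 − 78 − 76 − 63 − 107 − 88 + 36 + 29 + 33 + 37 − 21 = 584
None: 640 − 584 = 56

56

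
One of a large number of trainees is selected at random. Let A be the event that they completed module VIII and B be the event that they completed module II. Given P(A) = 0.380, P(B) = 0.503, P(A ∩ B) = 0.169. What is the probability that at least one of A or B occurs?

Apply inclusion-exclusion:
P(A ∪ B) = 0.380 + 0.503 − 0.169 = 0.714

0.714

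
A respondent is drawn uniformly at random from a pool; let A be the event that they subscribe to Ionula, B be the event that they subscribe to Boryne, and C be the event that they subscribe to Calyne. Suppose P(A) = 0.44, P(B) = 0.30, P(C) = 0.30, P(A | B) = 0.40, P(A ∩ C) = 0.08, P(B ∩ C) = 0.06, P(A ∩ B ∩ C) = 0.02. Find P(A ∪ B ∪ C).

0.80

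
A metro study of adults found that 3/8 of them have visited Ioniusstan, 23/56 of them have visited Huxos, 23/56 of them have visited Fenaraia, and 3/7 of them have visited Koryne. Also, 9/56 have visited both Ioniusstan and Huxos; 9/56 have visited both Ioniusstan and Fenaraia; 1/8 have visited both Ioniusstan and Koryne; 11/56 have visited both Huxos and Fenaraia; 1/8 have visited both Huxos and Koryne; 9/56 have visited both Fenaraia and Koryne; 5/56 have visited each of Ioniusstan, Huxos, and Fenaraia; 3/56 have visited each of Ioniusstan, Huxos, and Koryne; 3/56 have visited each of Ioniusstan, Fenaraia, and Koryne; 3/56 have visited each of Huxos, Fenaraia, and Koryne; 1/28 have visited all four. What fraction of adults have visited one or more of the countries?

P(at least one) = 3/8 + 23/56 + 23/56 + 3/7 − 9/56 − 9/56 − 1/8 − 11/56 − 1/8 − 9/56 + 5/56 + 3/56 + 3/56 + 3/56 − 1/28 = 51/56

51/56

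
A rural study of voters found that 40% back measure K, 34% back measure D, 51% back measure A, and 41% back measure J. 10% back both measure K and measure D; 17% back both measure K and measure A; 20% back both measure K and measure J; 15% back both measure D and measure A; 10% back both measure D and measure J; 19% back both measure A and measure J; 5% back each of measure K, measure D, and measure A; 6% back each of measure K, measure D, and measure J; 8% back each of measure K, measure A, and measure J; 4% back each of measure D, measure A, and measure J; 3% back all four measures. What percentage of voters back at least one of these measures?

95%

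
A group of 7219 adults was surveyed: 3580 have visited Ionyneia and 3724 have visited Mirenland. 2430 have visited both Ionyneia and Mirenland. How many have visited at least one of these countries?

4874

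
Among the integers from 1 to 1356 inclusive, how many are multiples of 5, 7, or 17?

481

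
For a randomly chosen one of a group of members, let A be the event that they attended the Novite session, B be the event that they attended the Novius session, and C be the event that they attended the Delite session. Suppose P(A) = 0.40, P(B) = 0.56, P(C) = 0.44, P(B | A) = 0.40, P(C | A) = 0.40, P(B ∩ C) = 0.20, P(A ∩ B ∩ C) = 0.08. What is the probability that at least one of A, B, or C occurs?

P(A ∩ B) = P(A)·P(B|A) = 0.40 × 0.40 = 0.16
P(A ∩ C) = P(A)·P(C|A) = 0.40 × 0.40 = 0.16
By inclusion-exclusion,
P(A ∪ B ∪ C) = 0.40 + 0.56 + 0.44 − 0.16 − 0.16 − 0.20 + 0.08 = 0.96

0.96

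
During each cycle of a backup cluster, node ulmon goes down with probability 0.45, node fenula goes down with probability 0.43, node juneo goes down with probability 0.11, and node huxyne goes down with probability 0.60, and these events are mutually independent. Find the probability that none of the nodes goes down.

P(none) = (1 − 0.45) × (1 − 0.43) × (1 − 0.11) × (1 − 0.60) = 0.55 × 0.57 × 0.89 × 0.40 = 0.111606

0.111606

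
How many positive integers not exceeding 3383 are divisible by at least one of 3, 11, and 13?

Apply inclusion-exclusion:
⌊3383/3⌋ + ⌊3383/11⌋ + ⌊3383/13⌋ − ⌊3383/33⌋ − ⌊3383/39⌋ − ⌊3383/143⌋ + ⌊3383/429⌋ = 1127 + 307 + 260 − 102 − 86 − 23 + 7 = 1490

1490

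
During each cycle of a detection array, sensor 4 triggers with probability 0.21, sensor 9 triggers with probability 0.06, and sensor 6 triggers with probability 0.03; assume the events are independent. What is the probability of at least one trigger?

Since the events are independent, P(none) is the product of the individual non-occurrence probabilities.
P(none) = (1 − 0.21) × (1 − 0.06) × (1 − 0.03) = 0.79 × 0.94 × 0.97 = 0.720322
P(at least one) = 1 − 0.720322 = 0.279678

0.279678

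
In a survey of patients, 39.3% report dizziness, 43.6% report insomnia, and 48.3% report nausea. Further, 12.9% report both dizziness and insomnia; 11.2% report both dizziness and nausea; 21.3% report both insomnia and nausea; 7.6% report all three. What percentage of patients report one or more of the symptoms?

93.4%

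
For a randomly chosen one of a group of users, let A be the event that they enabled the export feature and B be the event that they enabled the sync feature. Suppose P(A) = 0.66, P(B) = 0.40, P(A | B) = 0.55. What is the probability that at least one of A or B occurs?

0.84

P(A ∩ B) = P(B)·P(A|B) = 0.40 × 0.55 = 0.22
By inclusion–exclusion:
P(A ∪ B) = 0.66 + 0.40 − 0.22 = 0.84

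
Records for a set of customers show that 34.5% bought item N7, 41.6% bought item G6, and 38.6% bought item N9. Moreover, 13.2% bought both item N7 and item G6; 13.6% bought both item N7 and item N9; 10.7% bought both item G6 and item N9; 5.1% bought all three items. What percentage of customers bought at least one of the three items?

P(≥1) = 34.5 + 41.6 + 38.6 − 13.2 − 13.6 − 10.7 + 5.1 = 82.3%

82.3%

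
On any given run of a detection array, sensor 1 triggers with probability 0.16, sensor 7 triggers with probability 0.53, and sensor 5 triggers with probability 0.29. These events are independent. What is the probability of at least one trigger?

0.719692

P(none) = (1 − 0.16) × (1 − 0.53) × (1 − 0.29) = 0.84 × 0.47 × 0.71 = 0.280308
P(at least one) = 1 − 0.280308 = 0.719692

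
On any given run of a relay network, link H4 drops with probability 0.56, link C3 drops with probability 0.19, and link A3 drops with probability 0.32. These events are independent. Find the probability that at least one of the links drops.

0.757648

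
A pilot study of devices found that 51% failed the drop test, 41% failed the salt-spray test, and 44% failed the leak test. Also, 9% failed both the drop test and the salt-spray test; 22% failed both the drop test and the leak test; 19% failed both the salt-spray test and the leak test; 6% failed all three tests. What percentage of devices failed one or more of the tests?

92%

By inclusion–exclusion:
P(at least one) = 51 + 41 + 44 − 9 − 22 − 19 + 6 = 92%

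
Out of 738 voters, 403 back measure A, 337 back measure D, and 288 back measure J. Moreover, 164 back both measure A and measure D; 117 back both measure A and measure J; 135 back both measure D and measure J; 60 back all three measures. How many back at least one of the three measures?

672

By inclusion–exclusion:
|at least one| = 403 + 337 + 288 − 164 − 117 − 135 + 60 = 672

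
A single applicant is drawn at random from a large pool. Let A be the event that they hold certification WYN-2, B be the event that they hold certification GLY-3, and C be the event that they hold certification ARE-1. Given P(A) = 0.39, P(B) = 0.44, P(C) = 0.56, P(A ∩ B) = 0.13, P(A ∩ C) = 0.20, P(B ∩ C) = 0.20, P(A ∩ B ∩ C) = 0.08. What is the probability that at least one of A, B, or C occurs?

P(A ∪ B ∪ C) = 0.39 + 0.44 + 0.56 − 0.13 − 0.20 − 0.20 + 0.08 = 0.94

0.94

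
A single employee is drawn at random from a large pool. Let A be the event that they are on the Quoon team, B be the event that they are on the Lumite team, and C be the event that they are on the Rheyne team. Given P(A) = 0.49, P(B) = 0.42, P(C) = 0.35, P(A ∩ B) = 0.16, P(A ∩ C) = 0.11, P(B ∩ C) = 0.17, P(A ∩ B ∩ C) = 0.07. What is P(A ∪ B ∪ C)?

0.89

Inclusion–exclusion gives
P(A ∪ B ∪ C) = 0.49 + 0.42 + 0.35 − 0.16 − 0.11 − 0.17 + 0.07 = 0.89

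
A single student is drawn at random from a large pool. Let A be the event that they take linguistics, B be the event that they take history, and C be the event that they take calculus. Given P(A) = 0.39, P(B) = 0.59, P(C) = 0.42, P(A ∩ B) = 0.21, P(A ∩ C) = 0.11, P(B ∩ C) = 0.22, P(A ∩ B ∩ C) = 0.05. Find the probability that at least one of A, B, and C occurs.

P(A ∪ B ∪ C) = 0.39 + 0.59 + 0.42 − 0.21 − 0.11 − 0.22 + 0.05 = 0.91

0.91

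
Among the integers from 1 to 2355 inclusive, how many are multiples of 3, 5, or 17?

Inclusion–exclusion gives
floor(2355/3) + floor(2355/5) + floor(2355/17) − floor(2355/15) − floor(2355/51) − floor(2355/85) + floor(2355/255) = 785 + 471 + 138 − 157 − 46 − 27 + 9 = 1173

1173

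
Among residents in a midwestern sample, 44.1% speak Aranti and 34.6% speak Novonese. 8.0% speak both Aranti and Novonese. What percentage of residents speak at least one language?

Using inclusion–exclusion:
P(≥1) = 44.1 + 34.6 − 8.0 = 70.7%

70.7%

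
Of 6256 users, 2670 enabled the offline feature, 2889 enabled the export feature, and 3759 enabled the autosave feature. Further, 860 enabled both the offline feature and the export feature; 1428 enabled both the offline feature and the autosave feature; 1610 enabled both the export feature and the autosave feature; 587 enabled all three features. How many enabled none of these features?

249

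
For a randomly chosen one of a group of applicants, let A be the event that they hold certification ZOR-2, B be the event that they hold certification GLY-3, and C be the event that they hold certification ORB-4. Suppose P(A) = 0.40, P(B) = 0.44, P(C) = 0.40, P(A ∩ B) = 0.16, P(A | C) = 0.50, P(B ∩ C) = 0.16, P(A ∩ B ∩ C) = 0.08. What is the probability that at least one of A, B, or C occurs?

P(A ∩ C) = P(C)·P(A|C) = 0.40 × 0.50 = 0.20
By inclusion-exclusion,
P(A ∪ B ∪ C) = 0.40 + 0.44 + 0.40 − 0.16 − 0.20 − 0.16 + 0.08 = 0.80

0.80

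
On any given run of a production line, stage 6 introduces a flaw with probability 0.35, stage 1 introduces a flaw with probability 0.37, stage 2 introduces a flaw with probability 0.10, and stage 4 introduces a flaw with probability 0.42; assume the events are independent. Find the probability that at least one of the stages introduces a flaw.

0.786241

Independence gives P(none) = ∏(1 − pᵢ).
P(none) = (1 − 0.35) × (1 − 0.37) × (1 − 0.10) × (1 − 0.42) = 0.65 × 0.63 × 0.90 × 0.58 = 0.213759
P(at least one) = 1 − 0.213759 = 0.786241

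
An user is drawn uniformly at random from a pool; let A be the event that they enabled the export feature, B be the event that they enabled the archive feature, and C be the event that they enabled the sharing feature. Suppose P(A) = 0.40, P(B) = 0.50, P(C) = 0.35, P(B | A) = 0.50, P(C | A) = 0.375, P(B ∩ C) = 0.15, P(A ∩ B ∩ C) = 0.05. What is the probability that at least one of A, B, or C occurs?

P(A ∩ B) = P(A)·P(B|A) = 0.40 × 0.50 = 0.20
P(A ∩ C) = P(A)·P(C|A) = 0.40 × 0.375 = 0.15
Inclusion–exclusion gives
P(A ∪ B ∪ C) = 0.40 + 0.50 + 0.35 − 0.20 − 0.15 − 0.15 + 0.05 = 0.80

0.80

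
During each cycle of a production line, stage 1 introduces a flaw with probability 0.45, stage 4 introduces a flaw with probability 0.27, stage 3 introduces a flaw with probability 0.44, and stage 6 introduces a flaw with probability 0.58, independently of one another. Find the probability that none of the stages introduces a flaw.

0.0944328

P(none) = (1 − 0.45) × (1 − 0.27) × (1 − 0.44) × (1 − 0.58) = 0.55 × 0.73 × 0.56 × 0.42 = 0.0944328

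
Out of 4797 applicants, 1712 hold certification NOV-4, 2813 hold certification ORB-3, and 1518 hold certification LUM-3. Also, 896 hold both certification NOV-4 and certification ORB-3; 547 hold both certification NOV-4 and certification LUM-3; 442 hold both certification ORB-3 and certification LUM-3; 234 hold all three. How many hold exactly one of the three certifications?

2975

N(exactly one) = 1712 + 2813 + 1518 − 2·896 − 2·547 − 2·442 + 3·234 = 2975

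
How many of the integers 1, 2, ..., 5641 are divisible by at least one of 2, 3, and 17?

3871

2820 + 1880 + 331 − 940 − 165 − 110 + 55 = 3871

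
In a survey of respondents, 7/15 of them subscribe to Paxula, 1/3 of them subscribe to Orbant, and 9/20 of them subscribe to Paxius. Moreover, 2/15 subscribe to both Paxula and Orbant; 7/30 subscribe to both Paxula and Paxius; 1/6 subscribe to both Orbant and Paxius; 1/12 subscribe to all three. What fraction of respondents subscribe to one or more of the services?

4/5

P(≥1) = 7/15 + 1/3 + 9/20 − 2/15 − 7/30 − 1/6 + 1/12 = 4/5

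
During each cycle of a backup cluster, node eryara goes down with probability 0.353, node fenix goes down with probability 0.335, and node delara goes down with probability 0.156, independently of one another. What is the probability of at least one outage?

0.63686478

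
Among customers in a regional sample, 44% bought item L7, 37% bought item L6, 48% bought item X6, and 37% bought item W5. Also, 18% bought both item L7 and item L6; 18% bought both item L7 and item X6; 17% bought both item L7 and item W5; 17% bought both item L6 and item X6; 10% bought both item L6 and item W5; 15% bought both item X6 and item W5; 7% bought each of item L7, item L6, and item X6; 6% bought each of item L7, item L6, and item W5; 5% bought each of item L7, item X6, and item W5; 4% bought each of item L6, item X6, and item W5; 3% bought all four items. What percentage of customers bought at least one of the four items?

90%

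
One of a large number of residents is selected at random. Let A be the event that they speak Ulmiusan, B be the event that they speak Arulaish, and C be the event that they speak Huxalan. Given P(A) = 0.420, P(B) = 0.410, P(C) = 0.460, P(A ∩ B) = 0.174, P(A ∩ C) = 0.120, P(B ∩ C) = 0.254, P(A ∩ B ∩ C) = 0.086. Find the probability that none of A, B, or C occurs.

P(A ∪ B ∪ C) = 0.420 + 0.410 + 0.460 − 0.174 − 0.120 − 0.254 + 0.086 = 0.828
P(none) = 1 − 0.828 = 0.172

0.172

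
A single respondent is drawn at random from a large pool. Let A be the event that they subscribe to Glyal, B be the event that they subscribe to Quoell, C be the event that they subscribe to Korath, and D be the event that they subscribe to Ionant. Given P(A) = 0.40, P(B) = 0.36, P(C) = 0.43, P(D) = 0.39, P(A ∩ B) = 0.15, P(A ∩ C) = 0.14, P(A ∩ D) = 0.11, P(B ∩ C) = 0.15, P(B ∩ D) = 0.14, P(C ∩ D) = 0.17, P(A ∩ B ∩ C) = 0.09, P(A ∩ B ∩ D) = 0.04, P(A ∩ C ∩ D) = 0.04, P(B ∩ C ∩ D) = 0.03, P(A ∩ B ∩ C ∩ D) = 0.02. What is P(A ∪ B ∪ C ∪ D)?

Using inclusion–exclusion:
P(A ∪ B ∪ C ∪ D) = 0.40 + 0.36 + 0.43 + 0.39 − 0.15 − 0.14 − 0.11 − 0.15 − 0.14 − 0.17 + 0.09 + 0.04 + 0.04 + 0.03 − 0.02 = 0.90

0.90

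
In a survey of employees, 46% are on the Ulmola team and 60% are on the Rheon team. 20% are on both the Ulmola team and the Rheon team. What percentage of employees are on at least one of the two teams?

86%

Using inclusion–exclusion:
P(≥1) = 46 + 60 − 20 = 86%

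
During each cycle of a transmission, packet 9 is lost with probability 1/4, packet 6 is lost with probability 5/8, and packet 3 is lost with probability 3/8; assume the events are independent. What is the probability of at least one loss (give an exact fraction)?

211/256

Since the events are independent, P(none) is the product of the individual non-occurrence probabilities.
P(none) = (1 − 1/4) × (1 − 5/8) × (1 − 3/8) = 3/4 × 3/8 × 5/8 = 45/256
P(at least one) = 1 − 45/256 = 211/256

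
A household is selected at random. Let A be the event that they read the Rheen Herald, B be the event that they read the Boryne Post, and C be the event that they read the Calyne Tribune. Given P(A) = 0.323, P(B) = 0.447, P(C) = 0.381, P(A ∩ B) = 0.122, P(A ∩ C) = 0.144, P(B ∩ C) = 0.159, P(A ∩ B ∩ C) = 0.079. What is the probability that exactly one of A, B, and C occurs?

By inclusion–exclusion (exactly-one form):
P(exactly one) = 0.323 + 0.447 + 0.381 − 2·0.122 − 2·0.144 − 2·0.159 + 3·0.079 = 0.538

0.538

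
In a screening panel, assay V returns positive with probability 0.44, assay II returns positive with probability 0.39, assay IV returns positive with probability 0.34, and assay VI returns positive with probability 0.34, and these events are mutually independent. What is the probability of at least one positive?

P(none) = (1 − 0.44) × (1 − 0.39) × (1 − 0.34) × (1 − 0.34) = 0.56 × 0.61 × 0.66 × 0.66 = 0.14880096
P(at least one) = 1 − 0.14880096 = 0.85119904

0.85119904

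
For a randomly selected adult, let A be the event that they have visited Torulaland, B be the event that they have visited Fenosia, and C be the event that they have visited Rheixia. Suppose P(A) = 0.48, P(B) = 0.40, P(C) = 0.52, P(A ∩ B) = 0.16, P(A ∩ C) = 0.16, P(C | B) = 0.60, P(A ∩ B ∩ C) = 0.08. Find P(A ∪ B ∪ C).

P(B ∩ C) = P(B)·P(C|B) = 0.40 × 0.60 = 0.24
P(A ∪ B ∪ C) = 0.48 + 0.40 + 0.52 − 0.16 − 0.16 − 0.24 + 0.08 = 0.92

0.92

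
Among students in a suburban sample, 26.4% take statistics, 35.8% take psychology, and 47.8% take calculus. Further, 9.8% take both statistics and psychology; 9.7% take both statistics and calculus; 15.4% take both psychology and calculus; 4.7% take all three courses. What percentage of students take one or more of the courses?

79.8%

Apply inclusion-exclusion:
P(≥1) = 26.4 + 35.8 + 47.8 − 9.8 − 9.7 − 15.4 + 4.7 = 79.8%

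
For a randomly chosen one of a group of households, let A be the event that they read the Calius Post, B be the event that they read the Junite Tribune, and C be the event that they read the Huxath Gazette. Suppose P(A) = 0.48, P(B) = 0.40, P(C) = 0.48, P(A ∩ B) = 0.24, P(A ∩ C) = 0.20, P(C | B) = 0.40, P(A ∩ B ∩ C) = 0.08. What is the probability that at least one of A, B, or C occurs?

0.84

P(B ∩ C) = P(B)·P(C|B) = 0.40 × 0.40 = 0.16
P(A ∪ B ∪ C) = 0.48 + 0.40 + 0.48 − 0.24 − 0.20 − 0.16 + 0.08 = 0.84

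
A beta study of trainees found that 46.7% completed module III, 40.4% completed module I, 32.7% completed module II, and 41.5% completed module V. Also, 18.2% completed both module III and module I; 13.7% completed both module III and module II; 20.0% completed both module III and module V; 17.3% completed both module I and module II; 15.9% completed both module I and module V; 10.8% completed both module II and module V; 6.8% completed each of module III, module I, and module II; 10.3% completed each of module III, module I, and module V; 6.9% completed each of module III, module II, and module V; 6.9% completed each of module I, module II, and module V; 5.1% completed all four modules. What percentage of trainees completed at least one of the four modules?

P(union) = 46.7 + 40.4 + 32.7 + 41.5 − 18.2 − 13.7 − 20.0 − 17.3 − 15.9 − 10.8 + 6.8 + 10.3 + 6.9 + 6.9 − 5.1 = 91.2%

91.2%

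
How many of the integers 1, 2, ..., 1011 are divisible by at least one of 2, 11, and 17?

Inclusion–exclusion gives
⌊1011/2⌋ + ⌊1011/11⌋ + ⌊1011/17⌋ − ⌊1011/22⌋ − ⌊1011/34⌋ − ⌊1011/187⌋ + ⌊1011/374⌋ = 505 + 91 + 59 − 45 − 29 − 5 + 2 = 578

578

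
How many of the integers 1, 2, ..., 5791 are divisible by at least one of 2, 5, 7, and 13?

By inclusion–exclusion:
2895 + 1158 + 827 + 445 − 579 − 413 − 222 − 165 − 89 − 63 + 82 + 44 + 31 + 12 − 6 = 3957

3957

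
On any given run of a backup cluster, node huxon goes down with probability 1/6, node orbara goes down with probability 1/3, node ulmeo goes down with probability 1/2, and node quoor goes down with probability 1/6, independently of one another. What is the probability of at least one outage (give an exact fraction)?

Independence gives P(none) = ∏(1 − pᵢ).
P(none) = (1 − 1/6) × (1 − 1/3) × (1 − 1/2) × (1 − 1/6) = 5/6 × 2/3 × 1/2 × 5/6 = 25/108
P(at least one) = 1 − 25/108 = 83/108

83/108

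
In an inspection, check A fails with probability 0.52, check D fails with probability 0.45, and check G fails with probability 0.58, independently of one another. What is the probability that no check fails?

P(none) = (1 − 0.52) × (1 − 0.45) × (1 − 0.58) = 0.48 × 0.55 × 0.42 = 0.11088

0.11088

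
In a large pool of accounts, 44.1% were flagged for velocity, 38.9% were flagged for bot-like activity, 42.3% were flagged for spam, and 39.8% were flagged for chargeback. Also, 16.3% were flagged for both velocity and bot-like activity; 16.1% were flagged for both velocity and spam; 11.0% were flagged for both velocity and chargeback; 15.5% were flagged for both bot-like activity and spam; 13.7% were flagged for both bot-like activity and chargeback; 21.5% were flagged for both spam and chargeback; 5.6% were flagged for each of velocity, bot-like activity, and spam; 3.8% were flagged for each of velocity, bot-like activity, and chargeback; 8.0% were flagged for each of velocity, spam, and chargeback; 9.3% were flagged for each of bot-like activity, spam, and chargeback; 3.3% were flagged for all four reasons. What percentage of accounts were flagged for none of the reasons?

Inclusion–exclusion gives
P(at least one) = 44.1 + 38.9 + 42.3 + 39.8 − 16.3 − 16.1 − 11.0 − 15.5 − 13.7 − 21.5 + 5.6 + 3.8 + 8.0 + 9.3 − 3.3 = 94.4%
P(none) = 100% − 94.4% = 5.6%

5.6%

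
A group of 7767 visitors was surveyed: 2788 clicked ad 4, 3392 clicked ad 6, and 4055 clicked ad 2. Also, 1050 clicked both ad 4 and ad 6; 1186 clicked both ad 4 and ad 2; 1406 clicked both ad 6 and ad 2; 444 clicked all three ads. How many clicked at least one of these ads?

7037

By inclusion-exclusion,
N(≥1) = 2788 + 3392 + 4055 − 1050 − 1186 − 1406 + 444 = 7037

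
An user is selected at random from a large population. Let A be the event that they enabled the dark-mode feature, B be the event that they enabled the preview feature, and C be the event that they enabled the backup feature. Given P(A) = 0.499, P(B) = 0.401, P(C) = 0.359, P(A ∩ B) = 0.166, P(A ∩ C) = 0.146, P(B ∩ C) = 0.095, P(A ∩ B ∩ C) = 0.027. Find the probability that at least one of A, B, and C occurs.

P(A ∪ B ∪ C) = 0.499 + 0.401 + 0.359 − 0.166 − 0.146 − 0.095 + 0.027 = 0.879

0.879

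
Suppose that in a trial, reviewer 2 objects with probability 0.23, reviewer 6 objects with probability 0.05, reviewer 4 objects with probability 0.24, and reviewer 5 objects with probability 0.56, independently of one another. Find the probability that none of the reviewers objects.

0.2446136

Since the events are independent, P(none) is the product of the individual non-occurrence probabilities.
P(none) = (1 − 0.23) × (1 − 0.05) × (1 − 0.24) × (1 − 0.56) = 0.77 × 0.95 × 0.76 × 0.44 = 0.2446136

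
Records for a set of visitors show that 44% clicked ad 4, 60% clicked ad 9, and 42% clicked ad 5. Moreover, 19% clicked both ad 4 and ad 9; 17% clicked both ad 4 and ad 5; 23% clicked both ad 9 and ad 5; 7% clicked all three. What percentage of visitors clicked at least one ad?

94%

Inclusion–exclusion gives
P(at least one) = 44 + 60 + 42 − 19 − 17 − 23 + 7 = 94%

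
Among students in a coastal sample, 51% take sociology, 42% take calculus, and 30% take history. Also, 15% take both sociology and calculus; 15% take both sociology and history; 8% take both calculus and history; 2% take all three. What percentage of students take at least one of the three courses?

87%

P(at least one) = 51 + 42 + 30 − 15 − 15 − 8 + 2 = 87%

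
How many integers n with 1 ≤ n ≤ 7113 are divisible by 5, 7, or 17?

2522

floor(7113/5) + floor(7113/7) + floor(7113/17) − floor(7113/35) − floor(7113/85) − floor(7113/119) + floor(7113/595) = 1422 + 1016 + 418 − 203 − 83 − 59 + 11 = 2522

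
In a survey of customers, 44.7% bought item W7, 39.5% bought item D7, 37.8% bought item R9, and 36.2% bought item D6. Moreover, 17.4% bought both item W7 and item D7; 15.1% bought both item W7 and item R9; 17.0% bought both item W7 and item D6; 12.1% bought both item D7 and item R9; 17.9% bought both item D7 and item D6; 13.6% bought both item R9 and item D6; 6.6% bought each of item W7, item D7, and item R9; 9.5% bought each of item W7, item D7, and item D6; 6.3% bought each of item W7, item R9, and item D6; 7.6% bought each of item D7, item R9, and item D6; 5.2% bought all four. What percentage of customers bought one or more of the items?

89.9%

P(union) = 44.7 + 39.5 + 37.8 + 36.2 − 17.4 − 15.1 − 17.0 − 12.1 − 17.9 − 13.6 + 6.6 + 9.5 + 6.3 + 7.6 − 5.2 = 89.9%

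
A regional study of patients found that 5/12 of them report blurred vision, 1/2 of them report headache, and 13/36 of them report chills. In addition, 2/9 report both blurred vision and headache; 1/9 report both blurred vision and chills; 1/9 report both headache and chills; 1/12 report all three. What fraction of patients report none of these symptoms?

P(at least one) = 5/12 + 1/2 + 13/36 − 2/9 − 1/9 − 1/9 + 1/12 = 11/12
P(none) = 1 − 11/12 = 1/12

1/12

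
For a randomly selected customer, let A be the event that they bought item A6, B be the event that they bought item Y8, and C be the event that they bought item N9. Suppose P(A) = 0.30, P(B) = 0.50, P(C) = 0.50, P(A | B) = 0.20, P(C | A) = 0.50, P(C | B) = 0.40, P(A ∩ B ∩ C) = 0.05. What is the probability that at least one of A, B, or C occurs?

0.90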